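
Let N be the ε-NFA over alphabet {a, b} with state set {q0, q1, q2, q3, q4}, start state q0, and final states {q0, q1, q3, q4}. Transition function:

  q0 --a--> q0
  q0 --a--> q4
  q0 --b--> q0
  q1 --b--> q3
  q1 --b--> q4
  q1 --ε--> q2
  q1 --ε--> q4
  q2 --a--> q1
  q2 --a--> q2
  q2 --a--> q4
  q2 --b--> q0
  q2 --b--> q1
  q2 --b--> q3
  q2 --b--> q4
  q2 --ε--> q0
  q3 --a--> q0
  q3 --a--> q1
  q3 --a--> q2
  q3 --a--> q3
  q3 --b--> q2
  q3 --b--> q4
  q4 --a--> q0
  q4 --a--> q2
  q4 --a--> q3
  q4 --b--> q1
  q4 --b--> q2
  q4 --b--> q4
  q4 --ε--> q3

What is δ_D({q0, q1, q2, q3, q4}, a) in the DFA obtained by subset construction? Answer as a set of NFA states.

δ(q0,a) = {q0, q4}; δ(q1,a) = ∅; δ(q2,a) = {q1, q2, q4}; δ(q3,a) = {q0, q1, q2, q3}; δ(q4,a) = {q0, q2, q3}.
Union: {q0, q1, q2, q3, q4}.

{q0, q1, q2, q3, q4}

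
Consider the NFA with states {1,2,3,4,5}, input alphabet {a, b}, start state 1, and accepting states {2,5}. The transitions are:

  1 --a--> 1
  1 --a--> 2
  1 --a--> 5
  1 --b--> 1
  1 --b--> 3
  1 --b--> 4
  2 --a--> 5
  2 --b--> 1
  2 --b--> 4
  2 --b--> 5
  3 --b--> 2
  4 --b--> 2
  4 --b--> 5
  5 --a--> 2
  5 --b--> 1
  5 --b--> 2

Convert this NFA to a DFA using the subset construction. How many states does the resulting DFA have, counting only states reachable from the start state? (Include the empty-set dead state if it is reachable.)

Start state of the DFA: {1}.
{1} --a--> {1,2,5}  [new]
{1} --b--> {1,3,4}  [new]
{1,2,5} --a--> {1,2,5}  [seen]
{1,2,5} --b--> {1,2,3,4,5}  [new]
{1,3,4} --a--> {1,2,5}  [seen]
{1,3,4} --b--> {1,2,3,4,5}  [seen]
{1,2,3,4,5} --a--> {1,2,5}  [seen]
{1,2,3,4,5} --b--> {1,2,3,4,5}  [seen]
Reachable DFA states: {1}, {1,2,5}, {1,3,4}, {1,2,3,4,5}.

4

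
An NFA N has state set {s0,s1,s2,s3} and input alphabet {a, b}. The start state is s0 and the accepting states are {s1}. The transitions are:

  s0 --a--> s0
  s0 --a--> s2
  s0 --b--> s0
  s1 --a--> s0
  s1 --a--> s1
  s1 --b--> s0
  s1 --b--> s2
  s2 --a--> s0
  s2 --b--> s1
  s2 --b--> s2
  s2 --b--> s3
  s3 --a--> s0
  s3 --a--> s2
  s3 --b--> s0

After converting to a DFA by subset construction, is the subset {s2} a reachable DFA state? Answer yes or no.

no

Start state of the DFA: {s0}.
{s0} --a--> {s0,s2}  [new]
{s0} --b--> {s0}  [seen]
{s0,s2} --a--> {s0,s2}  [seen]
{s0,s2} --b--> {s0,s1,s2,s3}  [new]
{s0,s1,s2,s3} --a--> {s0,s1,s2}  [new]
{s0,s1,s2,s3} --b--> {s0,s1,s2,s3}  [seen]
{s0,s1,s2} --a--> {s0,s1,s2}  [seen]
{s0,s1,s2} --b--> {s0,s1,s2,s3}  [seen]
Reachable DFA states: {s0}, {s0,s2}, {s0,s1,s2,s3}, {s0,s1,s2}.
{s2} is not among them.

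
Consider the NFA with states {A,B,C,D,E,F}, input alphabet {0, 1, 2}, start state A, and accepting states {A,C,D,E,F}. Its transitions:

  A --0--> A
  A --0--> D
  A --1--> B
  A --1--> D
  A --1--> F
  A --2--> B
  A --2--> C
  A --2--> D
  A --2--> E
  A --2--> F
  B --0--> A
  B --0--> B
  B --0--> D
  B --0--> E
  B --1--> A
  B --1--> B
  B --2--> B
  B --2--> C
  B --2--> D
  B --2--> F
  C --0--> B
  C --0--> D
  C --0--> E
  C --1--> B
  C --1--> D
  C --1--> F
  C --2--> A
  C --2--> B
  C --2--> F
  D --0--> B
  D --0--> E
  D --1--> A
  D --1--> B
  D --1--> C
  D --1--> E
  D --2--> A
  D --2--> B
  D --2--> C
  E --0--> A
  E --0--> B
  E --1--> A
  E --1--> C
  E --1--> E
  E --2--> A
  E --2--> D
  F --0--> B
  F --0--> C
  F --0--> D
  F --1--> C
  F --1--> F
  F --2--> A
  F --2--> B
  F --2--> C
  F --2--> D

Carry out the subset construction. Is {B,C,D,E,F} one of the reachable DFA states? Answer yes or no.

yes

Start state of the DFA: {A}.
{A} --0--> {A,D}  [new]
{A} --1--> {B,D,F}  [new]
{A} --2--> {B,C,D,E,F}  [new]
{A,D} --0--> {A,B,D,E}  [new]
{A,D} --1--> {A,B,C,D,E,F}  [new]
{A,D} --2--> {A,B,C,D,E,F}  [seen]
{B,D,F} --0--> {A,B,C,D,E}  [new]
{B,D,F} --1--> {A,B,C,E,F}  [new]
{B,D,F} --2--> {A,B,C,D,F}  [new]
{B,C,D,E,F} --0--> {A,B,C,D,E}  [seen]
{B,C,D,E,F} --1--> {A,B,C,D,E,F}  [seen]
{B,C,D,E,F} --2--> {A,B,C,D,F}  [seen]
{A,B,D,E} --0--> {A,B,D,E}  [seen]
{A,B,D,E} --1--> {A,B,C,D,E,F}  [seen]
{A,B,D,E} --2--> {A,B,C,D,E,F}  [seen]
{A,B,C,D,E,F} --0--> {A,B,C,D,E}  [seen]
{A,B,C,D,E,F} --1--> {A,B,C,D,E,F}  [seen]
{A,B,C,D,E,F} --2--> {A,B,C,D,E,F}  [seen]
{A,B,C,D,E} --0--> {A,B,D,E}  [seen]
{A,B,C,D,E} --1--> {A,B,C,D,E,F}  [seen]
{A,B,C,D,E} --2--> {A,B,C,D,E,F}  [seen]
{A,B,C,E,F} --0--> {A,B,C,D,E}  [seen]
{A,B,C,E,F} --1--> {A,B,C,D,E,F}  [seen]
{A,B,C,E,F} --2--> {A,B,C,D,E,F}  [seen]
{A,B,C,D,F} --0--> {A,B,C,D,E}  [seen]
{A,B,C,D,F} --1--> {A,B,C,D,E,F}  [seen]
{A,B,C,D,F} --2--> {A,B,C,D,E,F}  [seen]
Reachable DFA states: {A}, {A,D}, {B,D,F}, {B,C,D,E,F}, {A,B,D,E}, {A,B,C,D,E,F}, {A,B,C,D,E}, {A,B,C,E,F}, {A,B,C,D,F}.
{B,C,D,E,F} is among them.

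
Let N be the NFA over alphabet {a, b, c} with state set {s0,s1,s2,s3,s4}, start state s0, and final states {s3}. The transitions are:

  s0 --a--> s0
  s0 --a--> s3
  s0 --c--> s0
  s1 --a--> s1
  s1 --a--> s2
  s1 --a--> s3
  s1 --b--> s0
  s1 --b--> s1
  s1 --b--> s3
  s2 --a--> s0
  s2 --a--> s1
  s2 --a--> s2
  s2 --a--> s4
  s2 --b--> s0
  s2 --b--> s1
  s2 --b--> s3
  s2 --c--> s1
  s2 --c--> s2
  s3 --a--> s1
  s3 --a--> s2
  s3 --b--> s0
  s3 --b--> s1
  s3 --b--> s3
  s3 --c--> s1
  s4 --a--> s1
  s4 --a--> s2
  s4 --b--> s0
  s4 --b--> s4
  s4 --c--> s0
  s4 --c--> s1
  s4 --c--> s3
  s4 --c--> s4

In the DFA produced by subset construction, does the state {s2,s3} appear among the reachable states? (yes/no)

no

Start state of the DFA: {s0}.
{s0} --a--> {s0,s3}  [new]
{s0} --b--> ∅  [new]
{s0} --c--> {s0}  [seen]
{s0,s3} --a--> {s0,s1,s2,s3}  [new]
{s0,s3} --b--> {s0,s1,s3}  [new]
{s0,s3} --c--> {s0,s1}  [new]
∅ --a--> ∅  [seen]
∅ --b--> ∅  [seen]
∅ --c--> ∅  [seen]
{s0,s1,s2,s3} --a--> {s0,s1,s2,s3,s4}  [new]
{s0,s1,s2,s3} --b--> {s0,s1,s3}  [seen]
{s0,s1,s2,s3} --c--> {s0,s1,s2}  [new]
{s0,s1,s3} --a--> {s0,s1,s2,s3}  [seen]
{s0,s1,s3} --b--> {s0,s1,s3}  [seen]
{s0,s1,s3} --c--> {s0,s1}  [seen]
{s0,s1} --a--> {s0,s1,s2,s3}  [seen]
{s0,s1} --b--> {s0,s1,s3}  [seen]
{s0,s1} --c--> {s0}  [seen]
{s0,s1,s2,s3,s4} --a--> {s0,s1,s2,s3,s4}  [seen]
{s0,s1,s2,s3,s4} --b--> {s0,s1,s3,s4}  [new]
{s0,s1,s2,s3,s4} --c--> {s0,s1,s2,s3,s4}  [seen]
{s0,s1,s2} --a--> {s0,s1,s2,s3,s4}  [seen]
{s0,s1,s2} --b--> {s0,s1,s3}  [seen]
{s0,s1,s2} --c--> {s0,s1,s2}  [seen]
{s0,s1,s3,s4} --a--> {s0,s1,s2,s3}  [seen]
{s0,s1,s3,s4} --b--> {s0,s1,s3,s4}  [seen]
{s0,s1,s3,s4} --c--> {s0,s1,s3,s4}  [seen]
Reachable DFA states: {s0}, {s0,s3}, ∅, {s0,s1,s2,s3}, {s0,s1,s3}, {s0,s1}, {s0,s1,s2,s3,s4}, {s0,s1,s2}, {s0,s1,s3,s4}.
{s2,s3} is not among them.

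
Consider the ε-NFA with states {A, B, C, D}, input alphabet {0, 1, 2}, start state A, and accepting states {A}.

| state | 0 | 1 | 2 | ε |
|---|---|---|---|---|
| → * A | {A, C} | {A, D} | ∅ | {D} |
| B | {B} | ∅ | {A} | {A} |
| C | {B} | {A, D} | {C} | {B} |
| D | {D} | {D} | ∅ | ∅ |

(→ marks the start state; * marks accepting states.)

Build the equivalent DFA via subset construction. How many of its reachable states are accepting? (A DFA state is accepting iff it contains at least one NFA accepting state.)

2

Start state of the DFA: {A, D} (ε-closure of the NFA start).
{A, D} --0--> {A, B, C, D}  [new]
{A, D} --1--> {A, D}  [seen]
{A, D} --2--> ∅  [new]
{A, B, C, D} --0--> {A, B, C, D}  [seen]
{A, B, C, D} --1--> {A, D}  [seen]
{A, B, C, D} --2--> {A, B, C, D}  [seen]
∅ --0--> ∅  [seen]
∅ --1--> ∅  [seen]
∅ --2--> ∅  [seen]
Reachable DFA states: {A, D}, {A, B, C, D}, ∅.
Accepting DFA states (contain an NFA accepting state): {A, D}, {A, B, C, D}.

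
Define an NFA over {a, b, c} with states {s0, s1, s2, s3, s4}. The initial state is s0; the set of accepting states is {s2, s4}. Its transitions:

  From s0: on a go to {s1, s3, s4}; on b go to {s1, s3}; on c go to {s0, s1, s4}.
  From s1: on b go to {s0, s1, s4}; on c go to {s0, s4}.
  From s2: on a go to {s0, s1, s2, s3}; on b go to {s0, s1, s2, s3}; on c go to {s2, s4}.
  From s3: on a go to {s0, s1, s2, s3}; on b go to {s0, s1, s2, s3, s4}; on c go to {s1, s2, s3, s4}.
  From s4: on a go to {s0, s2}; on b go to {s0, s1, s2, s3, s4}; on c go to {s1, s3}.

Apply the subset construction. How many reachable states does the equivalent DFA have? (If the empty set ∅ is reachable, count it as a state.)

7

Start state of the DFA: {s0}.
{s0} --a--> {s1, s3, s4}  [new]
{s0} --b--> {s1, s3}  [new]
{s0} --c--> {s0, s1, s4}  [new]
{s1, s3, s4} --a--> {s0, s1, s2, s3}  [new]
{s1, s3, s4} --b--> {s0, s1, s2, s3, s4}  [new]
{s1, s3, s4} --c--> {s0, s1, s2, s3, s4}  [seen]
{s1, s3} --a--> {s0, s1, s2, s3}  [seen]
{s1, s3} --b--> {s0, s1, s2, s3, s4}  [seen]
{s1, s3} --c--> {s0, s1, s2, s3, s4}  [seen]
{s0, s1, s4} --a--> {s0, s1, s2, s3, s4}  [seen]
{s0, s1, s4} --b--> {s0, s1, s2, s3, s4}  [seen]
{s0, s1, s4} --c--> {s0, s1, s3, s4}  [new]
{s0, s1, s2, s3} --a--> {s0, s1, s2, s3, s4}  [seen]
{s0, s1, s2, s3} --b--> {s0, s1, s2, s3, s4}  [seen]
{s0, s1, s2, s3} --c--> {s0, s1, s2, s3, s4}  [seen]
{s0, s1, s2, s3, s4} --a--> {s0, s1, s2, s3, s4}  [seen]
{s0, s1, s2, s3, s4} --b--> {s0, s1, s2, s3, s4}  [seen]
{s0, s1, s2, s3, s4} --c--> {s0, s1, s2, s3, s4}  [seen]
{s0, s1, s3, s4} --a--> {s0, s1, s2, s3, s4}  [seen]
{s0, s1, s3, s4} --b--> {s0, s1, s2, s3, s4}  [seen]
{s0, s1, s3, s4} --c--> {s0, s1, s2, s3, s4}  [seen]
Reachable DFA states: {s0}, {s1, s3, s4}, {s1, s3}, {s0, s1, s4}, {s0, s1, s2, s3}, {s0, s1, s2, s3, s4}, {s0, s1, s3, s4}.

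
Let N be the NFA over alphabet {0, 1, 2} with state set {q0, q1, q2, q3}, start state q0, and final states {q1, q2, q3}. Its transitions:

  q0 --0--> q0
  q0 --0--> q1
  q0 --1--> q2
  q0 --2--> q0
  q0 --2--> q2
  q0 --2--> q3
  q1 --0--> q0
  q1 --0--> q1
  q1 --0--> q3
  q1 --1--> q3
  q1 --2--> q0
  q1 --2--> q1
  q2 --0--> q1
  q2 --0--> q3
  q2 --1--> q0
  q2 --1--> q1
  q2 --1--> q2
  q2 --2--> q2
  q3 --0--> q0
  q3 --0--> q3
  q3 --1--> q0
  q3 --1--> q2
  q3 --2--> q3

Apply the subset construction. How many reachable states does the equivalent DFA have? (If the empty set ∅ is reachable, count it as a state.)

Start state of the DFA: {q0}.
{q0} --0--> {q0, q1}  [new]
{q0} --1--> {q2}  [new]
{q0} --2--> {q0, q2, q3}  [new]
{q0, q1} --0--> {q0, q1, q3}  [new]
{q0, q1} --1--> {q2, q3}  [new]
{q0, q1} --2--> {q0, q1, q2, q3}  [new]
{q2} --0--> {q1, q3}  [new]
{q2} --1--> {q0, q1, q2}  [new]
{q2} --2--> {q2}  [seen]
{q0, q2, q3} --0--> {q0, q1, q3}  [seen]
{q0, q2, q3} --1--> {q0, q1, q2}  [seen]
{q0, q2, q3} --2--> {q0, q2, q3}  [seen]
{q0, q1, q3} --0--> {q0, q1, q3}  [seen]
{q0, q1, q3} --1--> {q0, q2, q3}  [seen]
{q0, q1, q3} --2--> {q0, q1, q2, q3}  [seen]
{q2, q3} --0--> {q0, q1, q3}  [seen]
{q2, q3} --1--> {q0, q1, q2}  [seen]
{q2, q3} --2--> {q2, q3}  [seen]
{q0, q1, q2, q3} --0--> {q0, q1, q3}  [seen]
{q0, q1, q2, q3} --1--> {q0, q1, q2, q3}  [seen]
{q0, q1, q2, q3} --2--> {q0, q1, q2, q3}  [seen]
{q1, q3} --0--> {q0, q1, q3}  [seen]
{q1, q3} --1--> {q0, q2, q3}  [seen]
{q1, q3} --2--> {q0, q1, q3}  [seen]
{q0, q1, q2} --0--> {q0, q1, q3}  [seen]
{q0, q1, q2} --1--> {q0, q1, q2, q3}  [seen]
{q0, q1, q2} --2--> {q0, q1, q2, q3}  [seen]
Reachable DFA states: {q0}, {q0, q1}, {q2}, {q0, q2, q3}, {q0, q1, q3}, {q2, q3}, {q0, q1, q2, q3}, {q1, q3}, {q0, q1, q2}.

9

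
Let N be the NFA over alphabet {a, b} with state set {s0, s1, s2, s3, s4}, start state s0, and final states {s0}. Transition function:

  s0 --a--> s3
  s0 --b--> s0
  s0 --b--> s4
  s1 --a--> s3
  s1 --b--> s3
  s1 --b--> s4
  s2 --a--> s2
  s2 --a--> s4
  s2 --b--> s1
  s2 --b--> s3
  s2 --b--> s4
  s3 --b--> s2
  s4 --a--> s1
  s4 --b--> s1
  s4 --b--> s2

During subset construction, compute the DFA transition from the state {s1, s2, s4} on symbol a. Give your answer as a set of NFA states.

δ(s1,a) = {s3}; δ(s2,a) = {s2, s4}; δ(s4,a) = {s1}.
Union: {s1, s2, s3, s4}.

{s1, s2, s3, s4}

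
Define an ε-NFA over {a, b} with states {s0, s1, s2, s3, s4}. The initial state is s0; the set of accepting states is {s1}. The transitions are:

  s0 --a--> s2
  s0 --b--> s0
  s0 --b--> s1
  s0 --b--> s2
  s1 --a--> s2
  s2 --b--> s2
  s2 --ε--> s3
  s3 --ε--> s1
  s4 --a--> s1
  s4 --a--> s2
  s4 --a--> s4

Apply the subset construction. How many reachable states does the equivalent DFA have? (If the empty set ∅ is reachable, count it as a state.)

3

Start state of the DFA: {s0} (ε-closure of the NFA start).
{s0} --a--> {s1, s2, s3}  [new]
{s0} --b--> {s0, s1, s2, s3}  [new]
{s1, s2, s3} --a--> {s1, s2, s3}  [seen]
{s1, s2, s3} --b--> {s1, s2, s3}  [seen]
{s0, s1, s2, s3} --a--> {s1, s2, s3}  [seen]
{s0, s1, s2, s3} --b--> {s0, s1, s2, s3}  [seen]
Reachable DFA states: {s0}, {s1, s2, s3}, {s0, s1, s2, s3}.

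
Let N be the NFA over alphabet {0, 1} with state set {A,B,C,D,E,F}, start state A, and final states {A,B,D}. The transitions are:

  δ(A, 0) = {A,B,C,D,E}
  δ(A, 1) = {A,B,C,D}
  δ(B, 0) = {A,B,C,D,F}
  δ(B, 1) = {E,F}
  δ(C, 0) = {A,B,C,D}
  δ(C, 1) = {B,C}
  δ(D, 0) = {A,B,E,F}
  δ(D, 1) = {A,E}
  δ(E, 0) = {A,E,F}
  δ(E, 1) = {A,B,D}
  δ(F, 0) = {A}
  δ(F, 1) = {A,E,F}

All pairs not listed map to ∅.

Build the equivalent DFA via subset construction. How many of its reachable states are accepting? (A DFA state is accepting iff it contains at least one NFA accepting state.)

Start state of the DFA: {A}.
{A} --0--> {A,B,C,D,E}  [new]
{A} --1--> {A,B,C,D}  [new]
{A,B,C,D,E} --0--> {A,B,C,D,E,F}  [new]
{A,B,C,D,E} --1--> {A,B,C,D,E,F}  [seen]
{A,B,C,D} --0--> {A,B,C,D,E,F}  [seen]
{A,B,C,D} --1--> {A,B,C,D,E,F}  [seen]
{A,B,C,D,E,F} --0--> {A,B,C,D,E,F}  [seen]
{A,B,C,D,E,F} --1--> {A,B,C,D,E,F}  [seen]
Reachable DFA states: {A}, {A,B,C,D,E}, {A,B,C,D}, {A,B,C,D,E,F}.
Accepting DFA states (contain an NFA accepting state): {A}, {A,B,C,D,E}, {A,B,C,D}, {A,B,C,D,E,F}.

4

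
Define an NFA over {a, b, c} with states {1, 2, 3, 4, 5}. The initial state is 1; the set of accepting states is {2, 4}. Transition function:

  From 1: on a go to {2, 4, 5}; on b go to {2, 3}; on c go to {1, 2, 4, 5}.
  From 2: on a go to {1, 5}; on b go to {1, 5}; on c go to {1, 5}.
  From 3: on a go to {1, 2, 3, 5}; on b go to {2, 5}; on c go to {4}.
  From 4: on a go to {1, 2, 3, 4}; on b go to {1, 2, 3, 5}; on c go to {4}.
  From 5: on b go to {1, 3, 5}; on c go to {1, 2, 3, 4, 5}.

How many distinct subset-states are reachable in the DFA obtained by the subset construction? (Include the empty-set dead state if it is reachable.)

8

Start state of the DFA: {1}.
{1} --a--> {2, 4, 5}  [new]
{1} --b--> {2, 3}  [new]
{1} --c--> {1, 2, 4, 5}  [new]
{2, 4, 5} --a--> {1, 2, 3, 4, 5}  [new]
{2, 4, 5} --b--> {1, 2, 3, 5}  [new]
{2, 4, 5} --c--> {1, 2, 3, 4, 5}  [seen]
{2, 3} --a--> {1, 2, 3, 5}  [seen]
{2, 3} --b--> {1, 2, 5}  [new]
{2, 3} --c--> {1, 4, 5}  [new]
{1, 2, 4, 5} --a--> {1, 2, 3, 4, 5}  [seen]
{1, 2, 4, 5} --b--> {1, 2, 3, 5}  [seen]
{1, 2, 4, 5} --c--> {1, 2, 3, 4, 5}  [seen]
{1, 2, 3, 4, 5} --a--> {1, 2, 3, 4, 5}  [seen]
{1, 2, 3, 4, 5} --b--> {1, 2, 3, 5}  [seen]
{1, 2, 3, 4, 5} --c--> {1, 2, 3, 4, 5}  [seen]
{1, 2, 3, 5} --a--> {1, 2, 3, 4, 5}  [seen]
{1, 2, 3, 5} --b--> {1, 2, 3, 5}  [seen]
{1, 2, 3, 5} --c--> {1, 2, 3, 4, 5}  [seen]
{1, 2, 5} --a--> {1, 2, 4, 5}  [seen]
{1, 2, 5} --b--> {1, 2, 3, 5}  [seen]
{1, 2, 5} --c--> {1, 2, 3, 4, 5}  [seen]
{1, 4, 5} --a--> {1, 2, 3, 4, 5}  [seen]
{1, 4, 5} --b--> {1, 2, 3, 5}  [seen]
{1, 4, 5} --c--> {1, 2, 3, 4, 5}  [seen]
Reachable DFA states: {1}, {2, 4, 5}, {2, 3}, {1, 2, 4, 5}, {1, 2, 3, 4, 5}, {1, 2, 3, 5}, {1, 2, 5}, {1, 4, 5}.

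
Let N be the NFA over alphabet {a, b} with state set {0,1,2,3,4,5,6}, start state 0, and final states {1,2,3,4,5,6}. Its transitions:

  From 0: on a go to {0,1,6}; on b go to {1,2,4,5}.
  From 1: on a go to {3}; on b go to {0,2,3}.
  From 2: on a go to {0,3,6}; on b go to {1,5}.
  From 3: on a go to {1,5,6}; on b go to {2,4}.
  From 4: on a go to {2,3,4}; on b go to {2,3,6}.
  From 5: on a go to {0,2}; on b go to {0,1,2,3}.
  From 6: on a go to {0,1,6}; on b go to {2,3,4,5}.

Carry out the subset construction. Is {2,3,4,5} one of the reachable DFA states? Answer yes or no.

no

Start state of the DFA: {0}.
{0} --a--> {0,1,6}  [new]
{0} --b--> {1,2,4,5}  [new]
{0,1,6} --a--> {0,1,3,6}  [new]
{0,1,6} --b--> {0,1,2,3,4,5}  [new]
{1,2,4,5} --a--> {0,2,3,4,6}  [new]
{1,2,4,5} --b--> {0,1,2,3,5,6}  [new]
{0,1,3,6} --a--> {0,1,3,5,6}  [new]
{0,1,3,6} --b--> {0,1,2,3,4,5}  [seen]
{0,1,2,3,4,5} --a--> {0,1,2,3,4,5,6}  [new]
{0,1,2,3,4,5} --b--> {0,1,2,3,4,5,6}  [seen]
{0,2,3,4,6} --a--> {0,1,2,3,4,5,6}  [seen]
{0,2,3,4,6} --b--> {1,2,3,4,5,6}  [new]
{0,1,2,3,5,6} --a--> {0,1,2,3,5,6}  [seen]
{0,1,2,3,5,6} --b--> {0,1,2,3,4,5}  [seen]
{0,1,3,5,6} --a--> {0,1,2,3,5,6}  [seen]
{0,1,3,5,6} --b--> {0,1,2,3,4,5}  [seen]
{0,1,2,3,4,5,6} --a--> {0,1,2,3,4,5,6}  [seen]
{0,1,2,3,4,5,6} --b--> {0,1,2,3,4,5,6}  [seen]
{1,2,3,4,5,6} --a--> {0,1,2,3,4,5,6}  [seen]
{1,2,3,4,5,6} --b--> {0,1,2,3,4,5,6}  [seen]
Reachable DFA states: {0}, {0,1,6}, {1,2,4,5}, {0,1,3,6}, {0,1,2,3,4,5}, {0,2,3,4,6}, {0,1,2,3,5,6}, {0,1,3,5,6}, {0,1,2,3,4,5,6}, {1,2,3,4,5,6}.
{2,3,4,5} is not among them.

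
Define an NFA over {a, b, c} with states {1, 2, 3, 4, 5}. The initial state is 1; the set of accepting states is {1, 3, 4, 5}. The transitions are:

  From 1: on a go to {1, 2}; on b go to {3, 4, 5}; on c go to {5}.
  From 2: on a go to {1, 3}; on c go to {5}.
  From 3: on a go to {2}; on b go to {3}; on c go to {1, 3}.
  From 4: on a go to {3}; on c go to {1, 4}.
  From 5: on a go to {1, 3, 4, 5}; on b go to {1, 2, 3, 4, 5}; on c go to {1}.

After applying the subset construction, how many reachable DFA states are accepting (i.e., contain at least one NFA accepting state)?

9

Start state of the DFA: {1}.
{1} --a--> {1, 2}  [new]
{1} --b--> {3, 4, 5}  [new]
{1} --c--> {5}  [new]
{1, 2} --a--> {1, 2, 3}  [new]
{1, 2} --b--> {3, 4, 5}  [seen]
{1, 2} --c--> {5}  [seen]
{3, 4, 5} --a--> {1, 2, 3, 4, 5}  [new]
{3, 4, 5} --b--> {1, 2, 3, 4, 5}  [seen]
{3, 4, 5} --c--> {1, 3, 4}  [new]
{5} --a--> {1, 3, 4, 5}  [new]
{5} --b--> {1, 2, 3, 4, 5}  [seen]
{5} --c--> {1}  [seen]
{1, 2, 3} --a--> {1, 2, 3}  [seen]
{1, 2, 3} --b--> {3, 4, 5}  [seen]
{1, 2, 3} --c--> {1, 3, 5}  [new]
{1, 2, 3, 4, 5} --a--> {1, 2, 3, 4, 5}  [seen]
{1, 2, 3, 4, 5} --b--> {1, 2, 3, 4, 5}  [seen]
{1, 2, 3, 4, 5} --c--> {1, 3, 4, 5}  [seen]
{1, 3, 4} --a--> {1, 2, 3}  [seen]
{1, 3, 4} --b--> {3, 4, 5}  [seen]
{1, 3, 4} --c--> {1, 3, 4, 5}  [seen]
{1, 3, 4, 5} --a--> {1, 2, 3, 4, 5}  [seen]
{1, 3, 4, 5} --b--> {1, 2, 3, 4, 5}  [seen]
{1, 3, 4, 5} --c--> {1, 3, 4, 5}  [seen]
{1, 3, 5} --a--> {1, 2, 3, 4, 5}  [seen]
{1, 3, 5} --b--> {1, 2, 3, 4, 5}  [seen]
{1, 3, 5} --c--> {1, 3, 5}  [seen]
Reachable DFA states: {1}, {1, 2}, {3, 4, 5}, {5}, {1, 2, 3}, {1, 2, 3, 4, 5}, {1, 3, 4}, {1, 3, 4, 5}, {1, 3, 5}.
Accepting DFA states (contain an NFA accepting state): {1}, {1, 2}, {3, 4, 5}, {5}, {1, 2, 3}, {1, 2, 3, 4, 5}, {1, 3, 4}, {1, 3, 4, 5}, {1, 3, 5}.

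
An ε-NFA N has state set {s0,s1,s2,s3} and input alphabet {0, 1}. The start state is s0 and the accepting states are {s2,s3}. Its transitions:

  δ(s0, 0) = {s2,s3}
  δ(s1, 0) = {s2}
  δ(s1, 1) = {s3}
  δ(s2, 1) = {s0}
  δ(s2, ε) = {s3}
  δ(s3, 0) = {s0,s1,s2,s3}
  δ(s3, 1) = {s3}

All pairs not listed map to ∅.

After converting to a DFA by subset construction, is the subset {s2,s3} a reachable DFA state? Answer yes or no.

yes

Start state of the DFA: {s0} (ε-closure of the NFA start).
{s0} --0--> {s2,s3}  [new]
{s0} --1--> ∅  [new]
{s2,s3} --0--> {s0,s1,s2,s3}  [new]
{s2,s3} --1--> {s0,s3}  [new]
∅ --0--> ∅  [seen]
∅ --1--> ∅  [seen]
{s0,s1,s2,s3} --0--> {s0,s1,s2,s3}  [seen]
{s0,s1,s2,s3} --1--> {s0,s3}  [seen]
{s0,s3} --0--> {s0,s1,s2,s3}  [seen]
{s0,s3} --1--> {s3}  [new]
{s3} --0--> {s0,s1,s2,s3}  [seen]
{s3} --1--> {s3}  [seen]
Reachable DFA states: {s0}, {s2,s3}, ∅, {s0,s1,s2,s3}, {s0,s3}, {s3}.
{s2,s3} is among them.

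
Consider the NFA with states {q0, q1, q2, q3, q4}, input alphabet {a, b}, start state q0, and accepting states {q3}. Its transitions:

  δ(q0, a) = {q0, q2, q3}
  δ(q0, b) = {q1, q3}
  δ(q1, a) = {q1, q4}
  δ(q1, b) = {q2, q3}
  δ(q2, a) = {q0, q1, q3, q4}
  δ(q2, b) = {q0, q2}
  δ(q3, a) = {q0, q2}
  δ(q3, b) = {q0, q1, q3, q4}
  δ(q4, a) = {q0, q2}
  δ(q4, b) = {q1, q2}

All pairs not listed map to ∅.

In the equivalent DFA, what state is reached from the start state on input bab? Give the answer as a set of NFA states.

Start: {q0}.
δ(q0,b) = {q1, q3}.
Union: {q1, q3}.
After b: {q1, q3}.
δ(q1,a) = {q1, q4}; δ(q3,a) = {q0, q2}.
Union: {q0, q1, q2, q4}.
After a: {q0, q1, q2, q4}.
δ(q0,b) = {q1, q3}; δ(q1,b) = {q2, q3}; δ(q2,b) = {q0, q2}; δ(q4,b) = {q1, q2}.
Union: {q0, q1, q2, q3}.
After b: {q0, q1, q2, q3}.

{q0, q1, q2, q3}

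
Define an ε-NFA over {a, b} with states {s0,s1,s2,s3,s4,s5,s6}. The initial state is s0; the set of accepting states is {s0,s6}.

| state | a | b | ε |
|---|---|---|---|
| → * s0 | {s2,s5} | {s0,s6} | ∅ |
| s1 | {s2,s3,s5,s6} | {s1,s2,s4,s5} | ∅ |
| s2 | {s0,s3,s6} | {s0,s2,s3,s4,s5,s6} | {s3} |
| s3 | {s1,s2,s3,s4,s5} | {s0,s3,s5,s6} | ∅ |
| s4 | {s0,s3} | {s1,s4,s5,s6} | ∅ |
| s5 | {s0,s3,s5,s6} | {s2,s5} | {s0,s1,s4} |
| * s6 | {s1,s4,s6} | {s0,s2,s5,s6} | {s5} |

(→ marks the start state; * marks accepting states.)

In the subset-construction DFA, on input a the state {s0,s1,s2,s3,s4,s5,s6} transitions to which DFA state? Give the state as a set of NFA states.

δ(s0,a) = {s2,s5}; δ(s1,a) = {s2,s3,s5,s6}; δ(s2,a) = {s0,s3,s6}; δ(s3,a) = {s1,s2,s3,s4,s5}; δ(s4,a) = {s0,s3}; δ(s5,a) = {s0,s3,s5,s6}; δ(s6,a) = {s1,s4,s6}.
Union: {s0,s1,s2,s3,s4,s5,s6}.

{s0,s1,s2,s3,s4,s5,s6}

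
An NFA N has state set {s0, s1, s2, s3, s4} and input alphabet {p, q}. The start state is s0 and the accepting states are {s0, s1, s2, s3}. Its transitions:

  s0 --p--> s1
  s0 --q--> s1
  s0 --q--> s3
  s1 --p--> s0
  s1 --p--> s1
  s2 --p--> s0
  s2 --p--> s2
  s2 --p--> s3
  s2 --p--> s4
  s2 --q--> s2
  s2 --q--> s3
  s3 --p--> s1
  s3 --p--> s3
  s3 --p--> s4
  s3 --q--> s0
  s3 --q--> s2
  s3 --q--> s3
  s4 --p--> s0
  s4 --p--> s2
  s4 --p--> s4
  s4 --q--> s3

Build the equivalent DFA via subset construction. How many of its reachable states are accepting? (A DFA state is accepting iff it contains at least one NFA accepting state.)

8

Start state of the DFA: {s0}.
{s0} --p--> {s1}  [new]
{s0} --q--> {s1, s3}  [new]
{s1} --p--> {s0, s1}  [new]
{s1} --q--> ∅  [new]
{s1, s3} --p--> {s0, s1, s3, s4}  [new]
{s1, s3} --q--> {s0, s2, s3}  [new]
{s0, s1} --p--> {s0, s1}  [seen]
{s0, s1} --q--> {s1, s3}  [seen]
∅ --p--> ∅  [seen]
∅ --q--> ∅  [seen]
{s0, s1, s3, s4} --p--> {s0, s1, s2, s3, s4}  [new]
{s0, s1, s3, s4} --q--> {s0, s1, s2, s3}  [new]
{s0, s2, s3} --p--> {s0, s1, s2, s3, s4}  [seen]
{s0, s2, s3} --q--> {s0, s1, s2, s3}  [seen]
{s0, s1, s2, s3, s4} --p--> {s0, s1, s2, s3, s4}  [seen]
{s0, s1, s2, s3, s4} --q--> {s0, s1, s2, s3}  [seen]
{s0, s1, s2, s3} --p--> {s0, s1, s2, s3, s4}  [seen]
{s0, s1, s2, s3} --q--> {s0, s1, s2, s3}  [seen]
Reachable DFA states: {s0}, {s1}, {s1, s3}, {s0, s1}, ∅, {s0, s1, s3, s4}, {s0, s2, s3}, {s0, s1, s2, s3, s4}, {s0, s1, s2, s3}.
Accepting DFA states (contain an NFA accepting state): {s0}, {s1}, {s1, s3}, {s0, s1}, {s0, s1, s3, s4}, {s0, s2, s3}, {s0, s1, s2, s3, s4}, {s0, s1, s2, s3}.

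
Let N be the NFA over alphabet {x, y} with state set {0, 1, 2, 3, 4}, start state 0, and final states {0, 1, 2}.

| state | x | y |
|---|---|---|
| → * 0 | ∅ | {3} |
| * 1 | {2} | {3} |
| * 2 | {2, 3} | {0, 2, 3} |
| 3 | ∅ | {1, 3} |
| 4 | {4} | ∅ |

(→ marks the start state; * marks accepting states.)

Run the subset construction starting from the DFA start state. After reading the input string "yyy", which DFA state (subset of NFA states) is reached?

Start: {0}.
δ(0,y) = {3}.
Union: {3}.
After y: {3}.
δ(3,y) = {1, 3}.
Union: {1, 3}.
After y: {1, 3}.
δ(1,y) = {3}; δ(3,y) = {1, 3}.
Union: {1, 3}.
After y: {1, 3}.

{1, 3}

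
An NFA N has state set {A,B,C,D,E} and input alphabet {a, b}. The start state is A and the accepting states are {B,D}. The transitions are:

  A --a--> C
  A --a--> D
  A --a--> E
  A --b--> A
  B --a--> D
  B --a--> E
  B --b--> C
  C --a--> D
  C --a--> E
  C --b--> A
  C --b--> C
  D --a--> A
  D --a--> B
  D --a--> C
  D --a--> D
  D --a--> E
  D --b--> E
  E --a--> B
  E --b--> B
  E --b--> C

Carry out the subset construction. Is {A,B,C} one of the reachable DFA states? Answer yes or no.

yes

Start state of the DFA: {A}.
{A} --a--> {C,D,E}  [new]
{A} --b--> {A}  [seen]
{C,D,E} --a--> {A,B,C,D,E}  [new]
{C,D,E} --b--> {A,B,C,E}  [new]
{A,B,C,D,E} --a--> {A,B,C,D,E}  [seen]
{A,B,C,D,E} --b--> {A,B,C,E}  [seen]
{A,B,C,E} --a--> {B,C,D,E}  [new]
{A,B,C,E} --b--> {A,B,C}  [new]
{B,C,D,E} --a--> {A,B,C,D,E}  [seen]
{B,C,D,E} --b--> {A,B,C,E}  [seen]
{A,B,C} --a--> {C,D,E}  [seen]
{A,B,C} --b--> {A,C}  [new]
{A,C} --a--> {C,D,E}  [seen]
{A,C} --b--> {A,C}  [seen]
Reachable DFA states: {A}, {C,D,E}, {A,B,C,D,E}, {A,B,C,E}, {B,C,D,E}, {A,B,C}, {A,C}.
{A,B,C} is among them.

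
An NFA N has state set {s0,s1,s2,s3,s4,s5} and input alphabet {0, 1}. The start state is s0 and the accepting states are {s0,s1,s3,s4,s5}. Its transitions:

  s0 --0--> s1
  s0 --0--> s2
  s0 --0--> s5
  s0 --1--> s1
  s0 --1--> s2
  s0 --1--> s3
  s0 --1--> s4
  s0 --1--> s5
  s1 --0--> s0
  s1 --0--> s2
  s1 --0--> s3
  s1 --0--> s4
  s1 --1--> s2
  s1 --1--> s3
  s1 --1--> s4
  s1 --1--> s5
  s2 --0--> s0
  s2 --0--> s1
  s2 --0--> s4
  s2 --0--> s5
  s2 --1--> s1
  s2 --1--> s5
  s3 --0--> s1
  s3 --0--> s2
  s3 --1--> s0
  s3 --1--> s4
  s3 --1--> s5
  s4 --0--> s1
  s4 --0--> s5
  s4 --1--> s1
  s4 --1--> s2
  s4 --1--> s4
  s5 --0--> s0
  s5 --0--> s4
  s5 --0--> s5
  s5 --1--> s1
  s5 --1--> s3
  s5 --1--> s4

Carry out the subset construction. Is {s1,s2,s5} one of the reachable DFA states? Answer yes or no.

yes

Start state of the DFA: {s0}.
{s0} --0--> {s1,s2,s5}  [new]
{s0} --1--> {s1,s2,s3,s4,s5}  [new]
{s1,s2,s5} --0--> {s0,s1,s2,s3,s4,s5}  [new]
{s1,s2,s5} --1--> {s1,s2,s3,s4,s5}  [seen]
{s1,s2,s3,s4,s5} --0--> {s0,s1,s2,s3,s4,s5}  [seen]
{s1,s2,s3,s4,s5} --1--> {s0,s1,s2,s3,s4,s5}  [seen]
{s0,s1,s2,s3,s4,s5} --0--> {s0,s1,s2,s3,s4,s5}  [seen]
{s0,s1,s2,s3,s4,s5} --1--> {s0,s1,s2,s3,s4,s5}  [seen]
Reachable DFA states: {s0}, {s1,s2,s5}, {s1,s2,s3,s4,s5}, {s0,s1,s2,s3,s4,s5}.
{s1,s2,s5} is among them.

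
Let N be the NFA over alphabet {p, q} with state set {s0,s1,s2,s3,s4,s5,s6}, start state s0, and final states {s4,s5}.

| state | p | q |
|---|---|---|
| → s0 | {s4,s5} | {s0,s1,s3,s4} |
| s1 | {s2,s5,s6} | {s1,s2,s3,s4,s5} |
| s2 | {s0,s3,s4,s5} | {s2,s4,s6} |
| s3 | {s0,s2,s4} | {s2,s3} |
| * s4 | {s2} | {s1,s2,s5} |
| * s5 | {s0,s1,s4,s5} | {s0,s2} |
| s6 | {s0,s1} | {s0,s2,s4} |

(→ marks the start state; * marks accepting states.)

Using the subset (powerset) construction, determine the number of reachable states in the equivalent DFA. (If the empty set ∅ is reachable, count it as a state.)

Start state of the DFA: {s0}.
{s0} --p--> {s4,s5}  [new]
{s0} --q--> {s0,s1,s3,s4}  [new]
{s4,s5} --p--> {s0,s1,s2,s4,s5}  [new]
{s4,s5} --q--> {s0,s1,s2,s5}  [new]
{s0,s1,s3,s4} --p--> {s0,s2,s4,s5,s6}  [new]
{s0,s1,s3,s4} --q--> {s0,s1,s2,s3,s4,s5}  [new]
{s0,s1,s2,s4,s5} --p--> {s0,s1,s2,s3,s4,s5,s6}  [new]
{s0,s1,s2,s4,s5} --q--> {s0,s1,s2,s3,s4,s5,s6}  [seen]
{s0,s1,s2,s5} --p--> {s0,s1,s2,s3,s4,s5,s6}  [seen]
{s0,s1,s2,s5} --q--> {s0,s1,s2,s3,s4,s5,s6}  [seen]
{s0,s2,s4,s5,s6} --p--> {s0,s1,s2,s3,s4,s5}  [seen]
{s0,s2,s4,s5,s6} --q--> {s0,s1,s2,s3,s4,s5,s6}  [seen]
{s0,s1,s2,s3,s4,s5} --p--> {s0,s1,s2,s3,s4,s5,s6}  [seen]
{s0,s1,s2,s3,s4,s5} --q--> {s0,s1,s2,s3,s4,s5,s6}  [seen]
{s0,s1,s2,s3,s4,s5,s6} --p--> {s0,s1,s2,s3,s4,s5,s6}  [seen]
{s0,s1,s2,s3,s4,s5,s6} --q--> {s0,s1,s2,s3,s4,s5,s6}  [seen]
Reachable DFA states: {s0}, {s4,s5}, {s0,s1,s3,s4}, {s0,s1,s2,s4,s5}, {s0,s1,s2,s5}, {s0,s2,s4,s5,s6}, {s0,s1,s2,s3,s4,s5}, {s0,s1,s2,s3,s4,s5,s6}.

8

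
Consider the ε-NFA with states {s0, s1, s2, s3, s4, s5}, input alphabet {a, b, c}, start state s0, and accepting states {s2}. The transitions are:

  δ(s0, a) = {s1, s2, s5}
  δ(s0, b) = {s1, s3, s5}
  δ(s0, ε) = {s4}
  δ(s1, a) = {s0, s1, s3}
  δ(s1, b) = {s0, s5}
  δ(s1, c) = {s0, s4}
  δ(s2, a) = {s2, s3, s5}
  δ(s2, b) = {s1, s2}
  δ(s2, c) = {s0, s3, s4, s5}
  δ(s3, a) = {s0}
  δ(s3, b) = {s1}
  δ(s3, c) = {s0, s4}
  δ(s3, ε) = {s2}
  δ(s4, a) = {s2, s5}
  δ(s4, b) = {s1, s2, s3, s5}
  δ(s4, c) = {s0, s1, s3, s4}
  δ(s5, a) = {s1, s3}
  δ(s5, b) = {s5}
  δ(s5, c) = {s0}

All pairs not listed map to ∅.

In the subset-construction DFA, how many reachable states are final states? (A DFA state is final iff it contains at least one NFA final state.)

Start state of the DFA: {s0, s4} (ε-closure of the NFA start).
{s0, s4} --a--> {s1, s2, s5}  [new]
{s0, s4} --b--> {s1, s2, s3, s5}  [new]
{s0, s4} --c--> {s0, s1, s2, s3, s4}  [new]
{s1, s2, s5} --a--> {s0, s1, s2, s3, s4, s5}  [new]
{s1, s2, s5} --b--> {s0, s1, s2, s4, s5}  [new]
{s1, s2, s5} --c--> {s0, s2, s3, s4, s5}  [new]
{s1, s2, s3, s5} --a--> {s0, s1, s2, s3, s4, s5}  [seen]
{s1, s2, s3, s5} --b--> {s0, s1, s2, s4, s5}  [seen]
{s1, s2, s3, s5} --c--> {s0, s2, s3, s4, s5}  [seen]
{s0, s1, s2, s3, s4} --a--> {s0, s1, s2, s3, s4, s5}  [seen]
{s0, s1, s2, s3, s4} --b--> {s0, s1, s2, s3, s4, s5}  [seen]
{s0, s1, s2, s3, s4} --c--> {s0, s1, s2, s3, s4, s5}  [seen]
{s0, s1, s2, s3, s4, s5} --a--> {s0, s1, s2, s3, s4, s5}  [seen]
{s0, s1, s2, s3, s4, s5} --b--> {s0, s1, s2, s3, s4, s5}  [seen]
{s0, s1, s2, s3, s4, s5} --c--> {s0, s1, s2, s3, s4, s5}  [seen]
{s0, s1, s2, s4, s5} --a--> {s0, s1, s2, s3, s4, s5}  [seen]
{s0, s1, s2, s4, s5} --b--> {s0, s1, s2, s3, s4, s5}  [seen]
{s0, s1, s2, s4, s5} --c--> {s0, s1, s2, s3, s4, s5}  [seen]
{s0, s2, s3, s4, s5} --a--> {s0, s1, s2, s3, s4, s5}  [seen]
{s0, s2, s3, s4, s5} --b--> {s1, s2, s3, s5}  [seen]
{s0, s2, s3, s4, s5} --c--> {s0, s1, s2, s3, s4, s5}  [seen]
Reachable DFA states: {s0, s4}, {s1, s2, s5}, {s1, s2, s3, s5}, {s0, s1, s2, s3, s4}, {s0, s1, s2, s3, s4, s5}, {s0, s1, s2, s4, s5}, {s0, s2, s3, s4, s5}.
Accepting DFA states (contain an NFA accepting state): {s1, s2, s5}, {s1, s2, s3, s5}, {s0, s1, s2, s3, s4}, {s0, s1, s2, s3, s4, s5}, {s0, s1, s2, s4, s5}, {s0, s2, s3, s4, s5}.

6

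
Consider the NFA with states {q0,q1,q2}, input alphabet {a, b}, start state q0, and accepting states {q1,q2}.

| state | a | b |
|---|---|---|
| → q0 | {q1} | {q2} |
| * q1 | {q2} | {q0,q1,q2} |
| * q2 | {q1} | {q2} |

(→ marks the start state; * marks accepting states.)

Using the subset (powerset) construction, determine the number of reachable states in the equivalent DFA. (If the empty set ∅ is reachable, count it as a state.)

5

Start state of the DFA: {q0}.
{q0} --a--> {q1}  [new]
{q0} --b--> {q2}  [new]
{q1} --a--> {q2}  [seen]
{q1} --b--> {q0,q1,q2}  [new]
{q2} --a--> {q1}  [seen]
{q2} --b--> {q2}  [seen]
{q0,q1,q2} --a--> {q1,q2}  [new]
{q0,q1,q2} --b--> {q0,q1,q2}  [seen]
{q1,q2} --a--> {q1,q2}  [seen]
{q1,q2} --b--> {q0,q1,q2}  [seen]
Reachable DFA states: {q0}, {q1}, {q2}, {q0,q1,q2}, {q1,q2}.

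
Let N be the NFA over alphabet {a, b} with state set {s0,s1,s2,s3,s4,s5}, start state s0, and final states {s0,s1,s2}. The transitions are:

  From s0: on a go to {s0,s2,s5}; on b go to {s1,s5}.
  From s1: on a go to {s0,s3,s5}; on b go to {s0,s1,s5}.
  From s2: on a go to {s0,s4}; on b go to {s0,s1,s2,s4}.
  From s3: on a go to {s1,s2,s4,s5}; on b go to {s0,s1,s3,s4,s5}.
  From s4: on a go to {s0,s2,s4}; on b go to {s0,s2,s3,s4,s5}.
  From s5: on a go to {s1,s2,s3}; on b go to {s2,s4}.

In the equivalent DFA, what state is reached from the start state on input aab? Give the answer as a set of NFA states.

{s0,s1,s2,s3,s4,s5}

Start: {s0}.
δ(s0,a) = {s0,s2,s5}.
Union: {s0,s2,s5}.
After a: {s0,s2,s5}.
δ(s0,a) = {s0,s2,s5}; δ(s2,a) = {s0,s4}; δ(s5,a) = {s1,s2,s3}.
Union: {s0,s1,s2,s3,s4,s5}.
After a: {s0,s1,s2,s3,s4,s5}.
δ(s0,b) = {s1,s5}; δ(s1,b) = {s0,s1,s5}; δ(s2,b) = {s0,s1,s2,s4}; δ(s3,b) = {s0,s1,s3,s4,s5}; δ(s4,b) = {s0,s2,s3,s4,s5}; δ(s5,b) = {s2,s4}.
Union: {s0,s1,s2,s3,s4,s5}.
After b: {s0,s1,s2,s3,s4,s5}.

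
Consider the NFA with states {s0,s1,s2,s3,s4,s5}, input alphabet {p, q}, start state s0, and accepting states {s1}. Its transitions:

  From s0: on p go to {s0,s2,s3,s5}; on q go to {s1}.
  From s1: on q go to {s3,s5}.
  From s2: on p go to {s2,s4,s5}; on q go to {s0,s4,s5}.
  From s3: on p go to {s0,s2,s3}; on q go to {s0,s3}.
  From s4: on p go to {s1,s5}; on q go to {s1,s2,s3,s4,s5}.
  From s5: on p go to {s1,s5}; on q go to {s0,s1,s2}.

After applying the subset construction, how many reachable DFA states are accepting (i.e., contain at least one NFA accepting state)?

5

Start state of the DFA: {s0}.
{s0} --p--> {s0,s2,s3,s5}  [new]
{s0} --q--> {s1}  [new]
{s0,s2,s3,s5} --p--> {s0,s1,s2,s3,s4,s5}  [new]
{s0,s2,s3,s5} --q--> {s0,s1,s2,s3,s4,s5}  [seen]
{s1} --p--> ∅  [new]
{s1} --q--> {s3,s5}  [new]
{s0,s1,s2,s3,s4,s5} --p--> {s0,s1,s2,s3,s4,s5}  [seen]
{s0,s1,s2,s3,s4,s5} --q--> {s0,s1,s2,s3,s4,s5}  [seen]
∅ --p--> ∅  [seen]
∅ --q--> ∅  [seen]
{s3,s5} --p--> {s0,s1,s2,s3,s5}  [new]
{s3,s5} --q--> {s0,s1,s2,s3}  [new]
{s0,s1,s2,s3,s5} --p--> {s0,s1,s2,s3,s4,s5}  [seen]
{s0,s1,s2,s3,s5} --q--> {s0,s1,s2,s3,s4,s5}  [seen]
{s0,s1,s2,s3} --p--> {s0,s2,s3,s4,s5}  [new]
{s0,s1,s2,s3} --q--> {s0,s1,s3,s4,s5}  [new]
{s0,s2,s3,s4,s5} --p--> {s0,s1,s2,s3,s4,s5}  [seen]
{s0,s2,s3,s4,s5} --q--> {s0,s1,s2,s3,s4,s5}  [seen]
{s0,s1,s3,s4,s5} --p--> {s0,s1,s2,s3,s5}  [seen]
{s0,s1,s3,s4,s5} --q--> {s0,s1,s2,s3,s4,s5}  [seen]
Reachable DFA states: {s0}, {s0,s2,s3,s5}, {s1}, {s0,s1,s2,s3,s4,s5}, ∅, {s3,s5}, {s0,s1,s2,s3,s5}, {s0,s1,s2,s3}, {s0,s2,s3,s4,s5}, {s0,s1,s3,s4,s5}.
Accepting DFA states (contain an NFA accepting state): {s1}, {s0,s1,s2,s3,s4,s5}, {s0,s1,s2,s3,s5}, {s0,s1,s2,s3}, {s0,s1,s3,s4,s5}.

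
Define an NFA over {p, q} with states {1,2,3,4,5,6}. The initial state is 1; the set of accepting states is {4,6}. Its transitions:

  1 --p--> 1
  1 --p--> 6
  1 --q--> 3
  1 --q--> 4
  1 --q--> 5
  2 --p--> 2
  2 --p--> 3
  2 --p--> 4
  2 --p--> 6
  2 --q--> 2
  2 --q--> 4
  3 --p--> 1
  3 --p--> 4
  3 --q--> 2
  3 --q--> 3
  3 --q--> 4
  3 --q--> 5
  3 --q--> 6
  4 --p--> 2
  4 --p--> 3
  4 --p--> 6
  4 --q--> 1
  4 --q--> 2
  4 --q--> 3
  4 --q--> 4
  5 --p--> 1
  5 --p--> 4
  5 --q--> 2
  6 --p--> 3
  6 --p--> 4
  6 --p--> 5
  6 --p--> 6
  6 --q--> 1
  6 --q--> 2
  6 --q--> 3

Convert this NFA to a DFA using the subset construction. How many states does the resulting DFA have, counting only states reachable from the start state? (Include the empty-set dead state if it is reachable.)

Start state of the DFA: {1}.
{1} --p--> {1,6}  [new]
{1} --q--> {3,4,5}  [new]
{1,6} --p--> {1,3,4,5,6}  [new]
{1,6} --q--> {1,2,3,4,5}  [new]
{3,4,5} --p--> {1,2,3,4,6}  [new]
{3,4,5} --q--> {1,2,3,4,5,6}  [new]
{1,3,4,5,6} --p--> {1,2,3,4,5,6}  [seen]
{1,3,4,5,6} --q--> {1,2,3,4,5,6}  [seen]
{1,2,3,4,5} --p--> {1,2,3,4,6}  [seen]
{1,2,3,4,5} --q--> {1,2,3,4,5,6}  [seen]
{1,2,3,4,6} --p--> {1,2,3,4,5,6}  [seen]
{1,2,3,4,6} --q--> {1,2,3,4,5,6}  [seen]
{1,2,3,4,5,6} --p--> {1,2,3,4,5,6}  [seen]
{1,2,3,4,5,6} --q--> {1,2,3,4,5,6}  [seen]
Reachable DFA states: {1}, {1,6}, {3,4,5}, {1,3,4,5,6}, {1,2,3,4,5}, {1,2,3,4,6}, {1,2,3,4,5,6}.

7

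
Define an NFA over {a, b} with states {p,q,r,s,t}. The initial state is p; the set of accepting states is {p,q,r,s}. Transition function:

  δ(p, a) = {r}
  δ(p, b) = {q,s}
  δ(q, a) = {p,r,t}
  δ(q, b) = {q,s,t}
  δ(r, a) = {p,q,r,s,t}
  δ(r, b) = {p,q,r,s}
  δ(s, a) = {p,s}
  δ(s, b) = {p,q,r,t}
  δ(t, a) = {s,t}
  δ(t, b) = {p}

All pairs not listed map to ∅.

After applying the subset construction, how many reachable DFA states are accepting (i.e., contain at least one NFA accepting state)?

6

Start state of the DFA: {p}.
{p} --a--> {r}  [new]
{p} --b--> {q,s}  [new]
{r} --a--> {p,q,r,s,t}  [new]
{r} --b--> {p,q,r,s}  [new]
{q,s} --a--> {p,r,s,t}  [new]
{q,s} --b--> {p,q,r,s,t}  [seen]
{p,q,r,s,t} --a--> {p,q,r,s,t}  [seen]
{p,q,r,s,t} --b--> {p,q,r,s,t}  [seen]
{p,q,r,s} --a--> {p,q,r,s,t}  [seen]
{p,q,r,s} --b--> {p,q,r,s,t}  [seen]
{p,r,s,t} --a--> {p,q,r,s,t}  [seen]
{p,r,s,t} --b--> {p,q,r,s,t}  [seen]
Reachable DFA states: {p}, {r}, {q,s}, {p,q,r,s,t}, {p,q,r,s}, {p,r,s,t}.
Accepting DFA states (contain an NFA accepting state): {p}, {r}, {q,s}, {p,q,r,s,t}, {p,q,r,s}, {p,r,s,t}.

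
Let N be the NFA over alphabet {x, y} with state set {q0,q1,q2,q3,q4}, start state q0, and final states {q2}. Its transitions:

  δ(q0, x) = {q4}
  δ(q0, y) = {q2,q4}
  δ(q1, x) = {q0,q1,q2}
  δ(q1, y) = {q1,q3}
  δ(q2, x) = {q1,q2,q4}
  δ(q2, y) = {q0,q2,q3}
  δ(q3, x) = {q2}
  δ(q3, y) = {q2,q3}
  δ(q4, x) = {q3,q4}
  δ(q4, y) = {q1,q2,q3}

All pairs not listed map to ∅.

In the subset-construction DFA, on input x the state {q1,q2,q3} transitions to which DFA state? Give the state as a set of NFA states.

δ(q1,x) = {q0,q1,q2}; δ(q2,x) = {q1,q2,q4}; δ(q3,x) = {q2}.
Union: {q0,q1,q2,q4}.

{q0,q1,q2,q4}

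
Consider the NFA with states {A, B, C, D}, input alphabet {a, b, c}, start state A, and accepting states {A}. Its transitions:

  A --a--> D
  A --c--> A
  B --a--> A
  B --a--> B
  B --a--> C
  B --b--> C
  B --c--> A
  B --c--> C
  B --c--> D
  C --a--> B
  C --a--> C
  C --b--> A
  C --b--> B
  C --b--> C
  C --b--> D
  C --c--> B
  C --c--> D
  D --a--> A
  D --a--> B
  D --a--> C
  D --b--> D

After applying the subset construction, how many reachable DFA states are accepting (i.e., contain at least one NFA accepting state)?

Start state of the DFA: {A}.
{A} --a--> {D}  [new]
{A} --b--> ∅  [new]
{A} --c--> {A}  [seen]
{D} --a--> {A, B, C}  [new]
{D} --b--> {D}  [seen]
{D} --c--> ∅  [seen]
∅ --a--> ∅  [seen]
∅ --b--> ∅  [seen]
∅ --c--> ∅  [seen]
{A, B, C} --a--> {A, B, C, D}  [new]
{A, B, C} --b--> {A, B, C, D}  [seen]
{A, B, C} --c--> {A, B, C, D}  [seen]
{A, B, C, D} --a--> {A, B, C, D}  [seen]
{A, B, C, D} --b--> {A, B, C, D}  [seen]
{A, B, C, D} --c--> {A, B, C, D}  [seen]
Reachable DFA states: {A}, {D}, ∅, {A, B, C}, {A, B, C, D}.
Accepting DFA states (contain an NFA accepting state): {A}, {A, B, C}, {A, B, C, D}.

3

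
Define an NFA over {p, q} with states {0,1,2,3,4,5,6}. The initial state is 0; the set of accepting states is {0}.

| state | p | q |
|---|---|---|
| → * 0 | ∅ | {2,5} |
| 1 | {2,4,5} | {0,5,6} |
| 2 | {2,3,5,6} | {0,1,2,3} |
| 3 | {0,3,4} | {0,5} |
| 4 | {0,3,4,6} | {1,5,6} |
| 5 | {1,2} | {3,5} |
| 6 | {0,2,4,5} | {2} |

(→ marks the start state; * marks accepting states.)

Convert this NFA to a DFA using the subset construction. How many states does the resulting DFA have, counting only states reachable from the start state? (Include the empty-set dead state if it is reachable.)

Start state of the DFA: {0}.
{0} --p--> ∅  [new]
{0} --q--> {2,5}  [new]
∅ --p--> ∅  [seen]
∅ --q--> ∅  [seen]
{2,5} --p--> {1,2,3,5,6}  [new]
{2,5} --q--> {0,1,2,3,5}  [new]
{1,2,3,5,6} --p--> {0,1,2,3,4,5,6}  [new]
{1,2,3,5,6} --q--> {0,1,2,3,5,6}  [new]
{0,1,2,3,5} --p--> {0,1,2,3,4,5,6}  [seen]
{0,1,2,3,5} --q--> {0,1,2,3,5,6}  [seen]
{0,1,2,3,4,5,6} --p--> {0,1,2,3,4,5,6}  [seen]
{0,1,2,3,4,5,6} --q--> {0,1,2,3,5,6}  [seen]
{0,1,2,3,5,6} --p--> {0,1,2,3,4,5,6}  [seen]
{0,1,2,3,5,6} --q--> {0,1,2,3,5,6}  [seen]
Reachable DFA states: {0}, ∅, {2,5}, {1,2,3,5,6}, {0,1,2,3,5}, {0,1,2,3,4,5,6}, {0,1,2,3,5,6}.

7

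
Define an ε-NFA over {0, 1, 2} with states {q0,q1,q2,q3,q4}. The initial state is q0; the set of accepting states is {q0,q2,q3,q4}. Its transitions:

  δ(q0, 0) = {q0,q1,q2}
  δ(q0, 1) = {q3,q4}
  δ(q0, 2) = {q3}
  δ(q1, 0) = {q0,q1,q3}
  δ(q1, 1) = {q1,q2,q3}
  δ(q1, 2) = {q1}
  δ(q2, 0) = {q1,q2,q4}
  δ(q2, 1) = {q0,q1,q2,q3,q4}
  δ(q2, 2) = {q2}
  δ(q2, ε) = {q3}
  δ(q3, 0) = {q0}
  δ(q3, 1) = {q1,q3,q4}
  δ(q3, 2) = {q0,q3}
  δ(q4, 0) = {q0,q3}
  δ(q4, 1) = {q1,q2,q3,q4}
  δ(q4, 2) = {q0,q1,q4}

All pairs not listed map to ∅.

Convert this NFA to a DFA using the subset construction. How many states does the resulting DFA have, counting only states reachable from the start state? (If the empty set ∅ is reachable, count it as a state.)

10

Start state of the DFA: {q0} (ε-closure of the NFA start).
{q0} --0--> {q0,q1,q2,q3}  [new]
{q0} --1--> {q3,q4}  [new]
{q0} --2--> {q3}  [new]
{q0,q1,q2,q3} --0--> {q0,q1,q2,q3,q4}  [new]
{q0,q1,q2,q3} --1--> {q0,q1,q2,q3,q4}  [seen]
{q0,q1,q2,q3} --2--> {q0,q1,q2,q3}  [seen]
{q3,q4} --0--> {q0,q3}  [new]
{q3,q4} --1--> {q1,q2,q3,q4}  [new]
{q3,q4} --2--> {q0,q1,q3,q4}  [new]
{q3} --0--> {q0}  [seen]
{q3} --1--> {q1,q3,q4}  [new]
{q3} --2--> {q0,q3}  [seen]
{q0,q1,q2,q3,q4} --0--> {q0,q1,q2,q3,q4}  [seen]
{q0,q1,q2,q3,q4} --1--> {q0,q1,q2,q3,q4}  [seen]
{q0,q1,q2,q3,q4} --2--> {q0,q1,q2,q3,q4}  [seen]
{q0,q3} --0--> {q0,q1,q2,q3}  [seen]
{q0,q3} --1--> {q1,q3,q4}  [seen]
{q0,q3} --2--> {q0,q3}  [seen]
{q1,q2,q3,q4} --0--> {q0,q1,q2,q3,q4}  [seen]
{q1,q2,q3,q4} --1--> {q0,q1,q2,q3,q4}  [seen]
{q1,q2,q3,q4} --2--> {q0,q1,q2,q3,q4}  [seen]
{q0,q1,q3,q4} --0--> {q0,q1,q2,q3}  [seen]
{q0,q1,q3,q4} --1--> {q1,q2,q3,q4}  [seen]
{q0,q1,q3,q4} --2--> {q0,q1,q3,q4}  [seen]
{q1,q3,q4} --0--> {q0,q1,q3}  [new]
{q1,q3,q4} --1--> {q1,q2,q3,q4}  [seen]
{q1,q3,q4} --2--> {q0,q1,q3,q4}  [seen]
{q0,q1,q3} --0--> {q0,q1,q2,q3}  [seen]
{q0,q1,q3} --1--> {q1,q2,q3,q4}  [seen]
{q0,q1,q3} --2--> {q0,q1,q3}  [seen]
Reachable DFA states: {q0}, {q0,q1,q2,q3}, {q3,q4}, {q3}, {q0,q1,q2,q3,q4}, {q0,q3}, {q1,q2,q3,q4}, {q0,q1,q3,q4}, {q1,q3,q4}, {q0,q1,q3}.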